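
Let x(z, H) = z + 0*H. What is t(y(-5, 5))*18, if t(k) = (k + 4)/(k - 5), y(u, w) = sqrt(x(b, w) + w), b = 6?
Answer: -279/7 - 81*sqrt(11)/7 ≈ -78.235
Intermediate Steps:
x(z, H) = z (x(z, H) = z + 0 = z)
y(u, w) = sqrt(6 + w)
t(k) = (4 + k)/(-5 + k)
t(y(-5, 5))*18 = ((4 + sqrt(6 + 5))/(-5 + sqrt(6 + 5)))*18 = ((4 + sqrt(11))/(-5 + sqrt(11)))*18 = 18*(4 + sqrt(11))/(-5 + sqrt(11))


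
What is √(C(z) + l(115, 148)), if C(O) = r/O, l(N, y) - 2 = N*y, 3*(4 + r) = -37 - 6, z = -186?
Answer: √588896522/186 ≈ 130.47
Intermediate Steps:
r = -55/3 (r = -4 + (-37 - 6)/3 = -4 + (⅓)*(-43) = -4 - 43/3 = -55/3 ≈ -18.333)
l(N, y) = 2 + N*y
C(O) = -55/(3*O)
√(C(z) + l(115, 148)) = √(-55/3/(-186) + (2 + 115*148)) = √(-55/3*(-1/186) + (2 + 17020)) = √(55/558 + 17022) = √(9498331/558) = √588896522/186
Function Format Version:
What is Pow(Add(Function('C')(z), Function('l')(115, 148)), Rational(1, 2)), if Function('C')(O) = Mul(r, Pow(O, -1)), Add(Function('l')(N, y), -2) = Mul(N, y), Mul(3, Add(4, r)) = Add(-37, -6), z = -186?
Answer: Mul(Rational(1, 186), Pow(588896522, Rational(1, 2))) ≈ 130.47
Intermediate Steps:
r = Rational(-55, 3) (r = Add(-4, Mul(Rational(1, 3), Add(-37, -6))) = Add(-4, Mul(Rational(1, 3), -43)) = Add(-4, Rational(-43, 3)) = Rational(-55, 3) ≈ -18.333)
Function('l')(N, y) = Add(2, Mul(N, y))
Function('C')(O) = Mul(Rational(-55, 3), Pow(O, -1))
Pow(Add(Function('C')(z), Function('l')(115, 148)), Rational(1, 2)) = Pow(Add(Mul(Rational(-55, 3), Pow(-186, -1)), Add(2, Mul(115, 148))), Rational(1, 2)) = Pow(Add(Mul(Rational(-55, 3), Rational(-1, 186)), Add(2, 17020)), Rational(1, 2)) = Pow(Add(Rational(55, 558), 17022), Rational(1, 2)) = Pow(Rational(9498331, 558), Rational(1, 2)) = Mul(Rational(1, 186), Pow(588896522, Rational(1, 2)))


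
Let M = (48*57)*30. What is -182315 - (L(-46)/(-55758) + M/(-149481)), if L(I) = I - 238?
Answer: -84419307031963/463042311 ≈ -1.8231e+5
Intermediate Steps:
L(I) = -238 + I
M = 82080 (M = 2736*30 = 82080)
-182315 - (L(-46)/(-55758) + M/(-149481)) = -182315 - ((-238 - 46)/(-55758) + 82080/(-149481)) = -182315 - (-284*(-1/55758) + 82080*(-1/149481)) = -182315 - (142/27879 - 9120/16609) = -182315 - 1*(-251898002/463042311) = -182315 + 251898002/463042311 = -84419307031963/463042311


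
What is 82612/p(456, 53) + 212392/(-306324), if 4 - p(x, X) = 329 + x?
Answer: -6367979110/59809761 ≈ -106.47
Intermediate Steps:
p(x, X) = -325 - x (p(x, X) = 4 - (329 + x) = 4 + (-329 - x) = -325 - x)
82612/p(456, 53) + 212392/(-306324) = 82612/(-325 - 1*456) + 212392/(-306324) = 82612/(-325 - 456) + 212392*(-1/306324) = 82612/(-781) - 53098/76581 = 82612*(-1/781) - 53098/76581 = -82612/781 - 53098/76581 = -6367979110/59809761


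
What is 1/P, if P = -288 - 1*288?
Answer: -1/576 ≈ -0.0017361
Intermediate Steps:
P = -576 (P = -288 - 288 = -576)
1/P = 1/(-576) = -1/576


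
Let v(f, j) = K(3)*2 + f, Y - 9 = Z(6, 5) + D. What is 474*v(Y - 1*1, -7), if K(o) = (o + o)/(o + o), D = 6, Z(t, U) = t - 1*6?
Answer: 7584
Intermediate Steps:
Z(t, U) = -6 + t (Z(t, U) = t - 6 = -6 + t)
Y = 15 (Y = 9 + ((-6 + 6) + 6) = 9 + (0 + 6) = 9 + 6 = 15)
K(o) = 1 (K(o) = (2*o)/((2*o)) = (2*o)*(1/(2*o)) = 1)
v(f, j) = 2 + f (v(f, j) = 1*2 + f = 2 + f)
474*v(Y - 1*1, -7) = 474*(2 + (15 - 1*1)) = 474*(2 + (15 - 1)) = 474*(2 + 14) = 474*16 = 7584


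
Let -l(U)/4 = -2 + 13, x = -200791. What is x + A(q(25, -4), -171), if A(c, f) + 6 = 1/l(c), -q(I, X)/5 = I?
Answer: -8835069/44 ≈ -2.0080e+5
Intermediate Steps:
l(U) = -44 (l(U) = -4*(-2 + 13) = -4*11 = -44)
q(I, X) = -5*I
A(c, f) = -265/44 (A(c, f) = -6 + 1/(-44) = -6 - 1/44 = -265/44)
x + A(q(25, -4), -171) = -200791 - 265/44 = -8835069/44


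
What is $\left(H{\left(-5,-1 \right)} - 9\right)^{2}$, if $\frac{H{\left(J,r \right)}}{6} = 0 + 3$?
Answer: $81$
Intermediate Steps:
$H{\left(J,r \right)} = 18$ ($H{\left(J,r \right)} = 6 \left(0 + 3\right) = 6 \cdot 3 = 18$)
$\left(H{\left(-5,-1 \right)} - 9\right)^{2} = \left(18 - 9\right)^{2} = 9^{2} = 81$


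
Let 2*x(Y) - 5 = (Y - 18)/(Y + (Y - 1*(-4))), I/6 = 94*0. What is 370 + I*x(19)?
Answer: 370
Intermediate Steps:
I = 0 (I = 6*(94*0) = 6*0 = 0)
x(Y) = 5/2 + (-18 + Y)/(2*(4 + 2*Y)) (x(Y) = 5/2 + ((Y - 18)/(Y + (Y - 1*(-4))))/2 = 5/2 + ((-18 + Y)/(Y + (Y + 4)))/2 = 5/2 + ((-18 + Y)/(Y + (4 + Y)))/2 = 5/2 + ((-18 + Y)/(4 + 2*Y))/2 = 5/2 + (-18 + Y)/(2*(4 + 2*Y)))
370 + I*x(19) = 370 + 0*((2 + 11*19)/(4*(2 + 19))) = 370 + 0*((¼)*(2 + 209)/21) = 370 + 0*((¼)*(1/21)*211) = 370 + 0*(211/84) = 370 + 0 = 370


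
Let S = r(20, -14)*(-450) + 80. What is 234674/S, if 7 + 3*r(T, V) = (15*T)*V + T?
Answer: 117337/314065 ≈ 0.37361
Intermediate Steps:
r(T, V) = -7/3 + T/3 + 5*T*V (r(T, V) = -7/3 + ((15*T)*V + T)/3 = -7/3 + (15*T*V + T)/3 = -7/3 + (T + 15*T*V)/3 = -7/3 + (T/3 + 5*T*V) = -7/3 + T/3 + 5*T*V)
S = 628130 (S = (-7/3 + (1/3)*20 + 5*20*(-14))*(-450) + 80 = (-7/3 + 20/3 - 1400)*(-450) + 80 = -4187/3*(-450) + 80 = 628050 + 80 = 628130)
234674/S = 234674/628130 = 234674*(1/628130) = 117337/314065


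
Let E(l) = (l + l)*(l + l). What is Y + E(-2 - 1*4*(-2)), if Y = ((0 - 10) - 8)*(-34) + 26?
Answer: 782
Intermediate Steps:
E(l) = 4*l² (E(l) = (2*l)*(2*l) = 4*l²)
Y = 638 (Y = (-10 - 8)*(-34) + 26 = -18*(-34) + 26 = 612 + 26 = 638)
Y + E(-2 - 1*4*(-2)) = 638 + 4*(-2 - 1*4*(-2))² = 638 + 4*(-2 - 4*(-2))² = 638 + 4*(-2 + 8)² = 638 + 4*6² = 638 + 4*36 = 638 + 144 = 782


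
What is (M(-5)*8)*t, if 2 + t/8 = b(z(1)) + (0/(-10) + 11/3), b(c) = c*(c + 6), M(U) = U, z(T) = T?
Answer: -8320/3 ≈ -2773.3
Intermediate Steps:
b(c) = c*(6 + c)
t = 208/3 (t = -16 + 8*(1*(6 + 1) + (0/(-10) + 11/3)) = -16 + 8*(1*7 + (0*(-⅒) + 11*(⅓))) = -16 + 8*(7 + (0 + 11/3)) = -16 + 8*(7 + 11/3) = -16 + 8*(32/3) = -16 + 256/3 = 208/3 ≈ 69.333)
(M(-5)*8)*t = -5*8*(208/3) = -40*208/3 = -8320/3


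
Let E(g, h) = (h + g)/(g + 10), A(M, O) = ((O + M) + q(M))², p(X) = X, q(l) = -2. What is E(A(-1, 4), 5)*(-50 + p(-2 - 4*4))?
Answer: -408/11 ≈ -37.091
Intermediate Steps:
A(M, O) = (-2 + M + O)² (A(M, O) = ((O + M) - 2)² = ((M + O) - 2)² = (-2 + M + O)²)
E(g, h) = (g + h)/(10 + g)
E(A(-1, 4), 5)*(-50 + p(-2 - 4*4)) = (((-2 - 1 + 4)² + 5)/(10 + (-2 - 1 + 4)²))*(-50 + (-2 - 4*4)) = ((1² + 5)/(10 + 1²))*(-50 + (-2 - 16)) = ((1 + 5)/(10 + 1))*(-50 - 18) = (6/11)*(-68) = -408/11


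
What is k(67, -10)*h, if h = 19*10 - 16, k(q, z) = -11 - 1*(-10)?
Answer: -174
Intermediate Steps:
k(q, z) = -1 (k(q, z) = -11 + 10 = -1)
h = 174 (h = 190 - 16 = 174)
k(67, -10)*h = -1*174 = -174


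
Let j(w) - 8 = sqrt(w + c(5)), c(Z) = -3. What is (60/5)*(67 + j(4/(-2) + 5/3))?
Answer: 900 + 4*I*sqrt(30) ≈ 900.0 + 21.909*I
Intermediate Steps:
j(w) = 8 + sqrt(-3 + w) (j(w) = 8 + sqrt(w - 3) = 8 + sqrt(-3 + w))
(60/5)*(67 + j(4/(-2) + 5/3)) = (60/5)*(67 + (8 + sqrt(-3 + (4/(-2) + 5/3)))) = (60*(1/5))*(67 + (8 + sqrt(-3 + (4*(-1/2) + 5*(1/3))))) = 12*(67 + (8 + sqrt(-3 + (-2 + 5/3)))) = 12*(67 + (8 + sqrt(-3 - 1/3))) = 12*(67 + (8 + sqrt(-10/3))) = 12*(67 + (8 + I*sqrt(30)/3)) = 12*(75 + I*sqrt(30)/3) = 900 + 4*I*sqrt(30)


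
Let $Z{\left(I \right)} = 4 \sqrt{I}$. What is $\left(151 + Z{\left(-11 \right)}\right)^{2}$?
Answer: $22625 + 1208 i \sqrt{11} \approx 22625.0 + 4006.5 i$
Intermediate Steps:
$\left(151 + Z{\left(-11 \right)}\right)^{2} = \left(151 + 4 \sqrt{-11}\right)^{2} = \left(151 + 4 i \sqrt{11}\right)^{2}$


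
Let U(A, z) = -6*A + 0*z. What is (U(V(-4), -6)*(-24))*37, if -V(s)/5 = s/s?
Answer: -26640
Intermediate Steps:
V(s) = -5 (V(s) = -5*s/s = -5*1 = -5)
U(A, z) = -6*A (U(A, z) = -6*A + 0 = -6*A)
(U(V(-4), -6)*(-24))*37 = (-6*(-5)*(-24))*37 = (30*(-24))*37 = -720*37 = -26640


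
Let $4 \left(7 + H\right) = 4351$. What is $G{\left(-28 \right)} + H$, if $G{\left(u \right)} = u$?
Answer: $\frac{4211}{4} \approx 1052.8$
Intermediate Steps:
$H = \frac{4323}{4}$ ($H = -7 + \frac{1}{4} \cdot 4351 = -7 + \frac{4351}{4} = \frac{4323}{4} \approx 1080.8$)
$G{\left(-28 \right)} + H = -28 + \frac{4323}{4} = \frac{4211}{4}$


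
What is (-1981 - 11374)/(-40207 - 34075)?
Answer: 13355/74282 ≈ 0.17979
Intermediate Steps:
(-1981 - 11374)/(-40207 - 34075) = -13355/(-74282) = -13355*(-1/74282) = 13355/74282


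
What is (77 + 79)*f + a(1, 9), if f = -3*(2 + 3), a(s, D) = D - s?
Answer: -2332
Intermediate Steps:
f = -15 (f = -3*5 = -15)
(77 + 79)*f + a(1, 9) = (77 + 79)*(-15) + (9 - 1*1) = 156*(-15) + (9 - 1) = -2340 + 8 = -2332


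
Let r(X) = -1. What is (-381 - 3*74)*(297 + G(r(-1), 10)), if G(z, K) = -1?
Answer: -178488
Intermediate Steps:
(-381 - 3*74)*(297 + G(r(-1), 10)) = (-381 - 3*74)*(297 - 1) = (-381 - 222)*296 = -603*296 = -178488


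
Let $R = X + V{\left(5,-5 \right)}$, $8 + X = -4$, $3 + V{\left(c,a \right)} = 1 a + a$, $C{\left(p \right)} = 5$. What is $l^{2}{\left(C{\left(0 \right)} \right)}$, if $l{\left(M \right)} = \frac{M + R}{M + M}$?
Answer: $4$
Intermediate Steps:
$V{\left(c,a \right)} = -3 + 2 a$ ($V{\left(c,a \right)} = -3 + \left(1 a + a\right) = -3 + \left(a + a\right) = -3 + 2 a$)
$X = -12$ ($X = -8 - 4 = -12$)
$R = -25$ ($R = -12 + \left(-3 + 2 \left(-5\right)\right) = -12 - 13 = -25$)
$l{\left(M \right)} = \frac{-25 + M}{2 M}$ ($l{\left(M \right)} = \frac{M - 25}{M + M} = \frac{-25 + M}{2 M}$)
$l^{2}{\left(C{\left(0 \right)} \right)} = \left(\frac{-25 + 5}{2 \cdot 5}\right)^{2} = \left(\frac{1}{2} \cdot \frac{1}{5} \left(-20\right)\right)^{2} = \left(-2\right)^{2} = 4$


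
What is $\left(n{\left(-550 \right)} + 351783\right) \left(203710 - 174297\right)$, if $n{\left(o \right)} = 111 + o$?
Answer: $10334081072$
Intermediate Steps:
$\left(n{\left(-550 \right)} + 351783\right) \left(203710 - 174297\right) = \left(\left(111 - 550\right) + 351783\right) \left(203710 - 174297\right) = \left(-439 + 351783\right) 29413 = 351344 \cdot 29413 = 10334081072$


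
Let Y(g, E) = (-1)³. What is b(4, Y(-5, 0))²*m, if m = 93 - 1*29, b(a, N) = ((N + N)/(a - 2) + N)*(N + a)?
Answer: 2304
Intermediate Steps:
Y(g, E) = -1
b(a, N) = (N + a)*(N + 2*N/(-2 + a)) (b(a, N) = ((2*N)/(-2 + a) + N)*(N + a) = (2*N/(-2 + a) + N)*(N + a) = (N + 2*N/(-2 + a))*(N + a) = (N + a)*(N + 2*N/(-2 + a)))
m = 64 (m = 93 - 29 = 64)
b(4, Y(-5, 0))²*m = (-1*4*(-1 + 4)/(-2 + 4))²*64 = (-1*4*3/2)²*64 = (-1*4*½*3)²*64 = (-6)²*64 = 36*64 = 2304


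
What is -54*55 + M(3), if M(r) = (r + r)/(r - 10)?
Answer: -20796/7 ≈ -2970.9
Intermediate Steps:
M(r) = 2*r/(-10 + r) (M(r) = (2*r)/(-10 + r) = 2*r/(-10 + r))
-54*55 + M(3) = -54*55 + 2*3/(-10 + 3) = -2970 + 2*3/(-7) = -2970 + 2*3*(-⅐) = -2970 - 6/7 = -20796/7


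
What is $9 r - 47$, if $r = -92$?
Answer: $-875$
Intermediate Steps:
$9 r - 47 = 9 \left(-92\right) - 47 = -828 - 47 = -875$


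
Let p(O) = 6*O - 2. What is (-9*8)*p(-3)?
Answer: 1440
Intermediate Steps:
p(O) = -2 + 6*O
(-9*8)*p(-3) = (-9*8)*(-2 + 6*(-3)) = -72*(-2 - 18) = -72*(-20) = 1440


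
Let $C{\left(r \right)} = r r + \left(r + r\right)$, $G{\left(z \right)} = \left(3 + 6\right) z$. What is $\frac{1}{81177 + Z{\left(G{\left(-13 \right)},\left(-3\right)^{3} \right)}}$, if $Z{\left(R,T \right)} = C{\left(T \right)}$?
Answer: $\frac{1}{81852} \approx 1.2217 \cdot 10^{-5}$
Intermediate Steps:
$G{\left(z \right)} = 9 z$
$C{\left(r \right)} = r^{2} + 2 r$
$Z{\left(R,T \right)} = T \left(2 + T\right)$
$\frac{1}{81177 + Z{\left(G{\left(-13 \right)},\left(-3\right)^{3} \right)}} = \frac{1}{81177 + \left(-3\right)^{3} \left(2 + \left(-3\right)^{3}\right)} = \frac{1}{81177 - 27 \left(2 - 27\right)} = \frac{1}{81177 - -675} = \frac{1}{81177 + 675} = \frac{1}{81852}$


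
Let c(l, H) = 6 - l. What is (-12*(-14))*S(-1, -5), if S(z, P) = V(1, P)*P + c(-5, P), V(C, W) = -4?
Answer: 5208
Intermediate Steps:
S(z, P) = 11 - 4*P (S(z, P) = -4*P + (6 - 1*(-5)) = -4*P + (6 + 5) = -4*P + 11 = 11 - 4*P)
(-12*(-14))*S(-1, -5) = (-12*(-14))*(11 - 4*(-5)) = 168*(11 + 20) = 168*31 = 5208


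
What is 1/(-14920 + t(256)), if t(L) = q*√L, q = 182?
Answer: -1/12008 ≈ -8.3278e-5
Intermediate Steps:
t(L) = 182*√L
1/(-14920 + t(256)) = 1/(-14920 + 182*√256) = 1/(-14920 + 182*16) = 1/(-14920 + 2912) = 1/(-12008) = -1/12008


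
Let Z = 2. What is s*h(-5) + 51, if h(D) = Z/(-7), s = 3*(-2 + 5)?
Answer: 339/7 ≈ 48.429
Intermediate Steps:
s = 9 (s = 3*3 = 9)
h(D) = -2/7 (h(D) = 2/(-7) = 2*(-⅐) = -2/7)
s*h(-5) + 51 = 9*(-2/7) + 51 = -18/7 + 51 = 339/7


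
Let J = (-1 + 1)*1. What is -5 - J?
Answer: -5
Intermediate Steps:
J = 0 (J = 0*1 = 0)
-5 - J = -5 - 1*0 = -5 + 0 = -5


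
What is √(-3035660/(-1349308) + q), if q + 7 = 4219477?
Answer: √480131658365287835/337327 ≈ 2054.1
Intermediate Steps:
q = 4219470 (q = -7 + 4219477 = 4219470)
√(-3035660/(-1349308) + q) = √(-3035660/(-1349308) + 4219470) = √(-3035660*(-1/1349308) + 4219470) = √(758915/337327 + 4219470) = √(1423341915605/337327) = √480131658365287835/337327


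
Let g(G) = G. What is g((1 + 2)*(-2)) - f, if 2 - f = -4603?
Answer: -4611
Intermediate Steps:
f = 4605 (f = 2 - 1*(-4603) = 2 + 4603 = 4605)
g((1 + 2)*(-2)) - f = (1 + 2)*(-2) - 1*4605 = 3*(-2) - 4605 = -6 - 4605 = -4611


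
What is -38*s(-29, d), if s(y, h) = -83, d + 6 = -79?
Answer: 3154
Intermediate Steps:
d = -85 (d = -6 - 79 = -85)
-38*s(-29, d) = -38*(-83) = 3154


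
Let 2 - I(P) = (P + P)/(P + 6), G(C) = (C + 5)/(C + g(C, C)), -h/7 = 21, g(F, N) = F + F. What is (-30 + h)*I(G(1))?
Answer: -531/2 ≈ -265.50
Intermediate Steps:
g(F, N) = 2*F
h = -147 (h = -7*21 = -147)
G(C) = (5 + C)/(3*C) (G(C) = (C + 5)/(C + 2*C) = (5 + C)/((3*C)) = (5 + C)*(1/(3*C)) = (5 + C)/(3*C))
I(P) = 2 - 2*P/(6 + P) (I(P) = 2 - (P + P)/(P + 6) = 2 - 2*P/(6 + P))
(-30 + h)*I(G(1)) = (-30 - 147)*(12/(6 + (⅓)*(5 + 1)/1)) = -2124/(6 + (⅓)*1*6) = -2124/(6 + 2) = -2124/8 = -177*3/2 = -531/2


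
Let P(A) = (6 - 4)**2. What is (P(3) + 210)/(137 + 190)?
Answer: 214/327 ≈ 0.65443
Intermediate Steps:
P(A) = 4 (P(A) = 2**2 = 4)
(P(3) + 210)/(137 + 190) = (4 + 210)/(137 + 190) = 214/327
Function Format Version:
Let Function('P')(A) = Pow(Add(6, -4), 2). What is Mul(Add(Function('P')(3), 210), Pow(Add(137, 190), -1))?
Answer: Rational(214, 327) ≈ 0.65443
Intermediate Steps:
Function('P')(A) = 4 (Function('P')(A) = Pow(2, 2) = 4)
Mul(Add(Function('P')(3), 210), Pow(Add(137, 190), -1)) = Mul(Add(4, 210), Pow(Add(137, 190), -1)) = Mul(214, Pow(327, -1)) = Mul(214, Rational(1, 327)) = Rational(214, 327)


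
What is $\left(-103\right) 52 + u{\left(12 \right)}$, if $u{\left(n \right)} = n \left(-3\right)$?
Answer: $-5392$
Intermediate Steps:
$u{\left(n \right)} = - 3 n$
$\left(-103\right) 52 + u{\left(12 \right)} = \left(-103\right) 52 - 36 = -5356 - 36 = -5392$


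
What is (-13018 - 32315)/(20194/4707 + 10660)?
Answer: -213382431/50196814 ≈ -4.2509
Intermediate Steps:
(-13018 - 32315)/(20194/4707 + 10660) = -45333/(20194*(1/4707) + 10660) = -45333/(20194/4707 + 10660) = -45333/50196814/4707 = -45333*4707/50196814 = -213382431/50196814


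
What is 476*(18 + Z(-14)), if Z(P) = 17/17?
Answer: 9044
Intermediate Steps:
Z(P) = 1 (Z(P) = 17*(1/17) = 1)
476*(18 + Z(-14)) = 476*(18 + 1) = 476*19 = 9044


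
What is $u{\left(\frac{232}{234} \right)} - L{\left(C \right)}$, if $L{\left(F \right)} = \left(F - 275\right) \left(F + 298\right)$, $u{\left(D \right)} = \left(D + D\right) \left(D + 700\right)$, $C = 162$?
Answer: $\frac{730581932}{13689} \approx 53370.0$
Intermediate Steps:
$u{\left(D \right)} = 2 D \left(700 + D\right)$
$L{\left(F \right)} = \left(-275 + F\right) \left(298 + F\right)$
$u{\left(\frac{232}{234} \right)} - L{\left(C \right)} = 2 \cdot \frac{232}{234} \left(700 + \frac{232}{234}\right) - \left(-81950 + 162^{2} + 23 \cdot 162\right) = 2 \cdot 232 \cdot \frac{1}{234} \left(700 + 232 \cdot \frac{1}{234}\right) - \left(-81950 + 26244 + 3726\right) = 2 \cdot \frac{116}{117} \left(700 + \frac{116}{117}\right) - -51980 = 2 \cdot \frac{116}{117} \cdot \frac{82016}{117} + 51980 = \frac{19027712}{13689} + 51980 = \frac{730581932}{13689}$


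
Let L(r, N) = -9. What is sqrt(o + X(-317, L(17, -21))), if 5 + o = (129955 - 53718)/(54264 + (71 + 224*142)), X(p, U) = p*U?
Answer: sqrt(21140482930643)/86143 ≈ 53.375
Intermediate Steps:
X(p, U) = U*p
o = -354478/86143 (o = -5 + (129955 - 53718)/(54264 + (71 + 224*142)) = -5 + 76237/(54264 + (71 + 31808)) = -5 + 76237/(54264 + 31879) = -5 + 76237/86143 = -354478/86143 ≈ -4.1150)
sqrt(o + X(-317, L(17, -21))) = sqrt(-354478/86143 - 9*(-317)) = sqrt(-354478/86143 + 2853) = sqrt(245411501/86143) = sqrt(21140482930643)/86143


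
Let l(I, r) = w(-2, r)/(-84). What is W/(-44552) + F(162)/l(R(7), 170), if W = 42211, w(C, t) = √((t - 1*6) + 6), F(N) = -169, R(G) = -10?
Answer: -42211/44552 + 7098*√170/85 ≈ 1087.8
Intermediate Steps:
w(C, t) = √t (w(C, t) = √((t - 6) + 6) = √((-6 + t) + 6) = √t)
l(I, r) = -√r/84 (l(I, r) = √r/(-84) = √r*(-1/84) = -√r/84)
W/(-44552) + F(162)/l(R(7), 170) = 42211/(-44552) - 169*(-42*√170/85) = 42211*(-1/44552) - (-7098)*√170/85 = -42211/44552 + 7098*√170/85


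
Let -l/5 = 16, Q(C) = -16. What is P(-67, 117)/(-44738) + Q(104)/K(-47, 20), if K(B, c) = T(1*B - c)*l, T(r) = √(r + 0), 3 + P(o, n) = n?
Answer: -57/22369 - I*√67/335 ≈ -0.0025482 - 0.024434*I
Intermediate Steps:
P(o, n) = -3 + n
T(r) = √r
l = -80 (l = -5*16 = -80)
K(B, c) = -80*√(B - c) (K(B, c) = √(1*B - c)*(-80) = √(B - c)*(-80) = -80*√(B - c))
P(-67, 117)/(-44738) + Q(104)/K(-47, 20) = (-3 + 117)/(-44738) - 16*(-1/(80*√(-47 - 1*20))) = 114*(-1/44738) - 16*(-1/(80*√(-47 - 20))) = -57/22369 - 16*I*√67/5360 = -57/22369 - I*√67/335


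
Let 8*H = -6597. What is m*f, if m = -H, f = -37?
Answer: -244089/8 ≈ -30511.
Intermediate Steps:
H = -6597/8 (H = (⅛)*(-6597) = -6597/8 ≈ -824.63)
m = 6597/8 (m = -1*(-6597/8) = 6597/8 ≈ 824.63)
m*f = (6597/8)*(-37) = -244089/8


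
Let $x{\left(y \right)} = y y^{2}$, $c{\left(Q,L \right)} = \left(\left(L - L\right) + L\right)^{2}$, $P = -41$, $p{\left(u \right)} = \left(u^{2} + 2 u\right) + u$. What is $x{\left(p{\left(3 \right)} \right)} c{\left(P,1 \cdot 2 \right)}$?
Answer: $23328$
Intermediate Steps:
$p{\left(u \right)} = u^{2} + 3 u$
$c{\left(Q,L \right)} = L^{2}$ ($c{\left(Q,L \right)} = \left(0 + L\right)^{2} = L^{2}$)
$x{\left(y \right)} = y^{3}$
$x{\left(p{\left(3 \right)} \right)} c{\left(P,1 \cdot 2 \right)} = \left(3 \left(3 + 3\right)\right)^{3} \left(1 \cdot 2\right)^{2} = \left(3 \cdot 6\right)^{3} \cdot 2^{2} = 18^{3} \cdot 4 = 5832 \cdot 4 = 23328$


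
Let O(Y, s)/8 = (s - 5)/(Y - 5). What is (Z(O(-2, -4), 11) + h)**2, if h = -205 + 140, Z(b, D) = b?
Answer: 146689/49 ≈ 2993.7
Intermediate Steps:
O(Y, s) = 8*(-5 + s)/(-5 + Y) (O(Y, s) = 8*((s - 5)/(Y - 5)) = 8*((-5 + s)/(-5 + Y)) = 8*(-5 + s)/(-5 + Y))
h = -65
(Z(O(-2, -4), 11) + h)**2 = (8*(-5 - 4)/(-5 - 2) - 65)**2 = (8*(-9)/(-7) - 65)**2 = (8*(-1/7)*(-9) - 65)**2 = (72/7 - 65)**2 = (-383/7)**2 = 146689/49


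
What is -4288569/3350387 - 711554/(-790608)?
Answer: -503297844277/1324421382648 ≈ -0.38001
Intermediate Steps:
-4288569/3350387 - 711554/(-790608) = -4288569*1/3350387 - 711554*(-1/790608) = -4288569/3350387 + 355777/395304 = -503297844277/1324421382648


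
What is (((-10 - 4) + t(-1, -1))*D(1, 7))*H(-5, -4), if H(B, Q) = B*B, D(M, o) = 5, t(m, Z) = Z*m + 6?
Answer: -875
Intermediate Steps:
t(m, Z) = 6 + Z*m
H(B, Q) = B**2
(((-10 - 4) + t(-1, -1))*D(1, 7))*H(-5, -4) = (((-10 - 4) + (6 - 1*(-1)))*5)*(-5)**2 = ((-14 + (6 + 1))*5)*25 = ((-14 + 7)*5)*25 = -7*5*25 = -35*25 = -875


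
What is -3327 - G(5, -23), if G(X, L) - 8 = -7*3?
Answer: -3314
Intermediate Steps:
G(X, L) = -13 (G(X, L) = 8 - 7*3 = 8 - 21 = -13)
-3327 - G(5, -23) = -3327 - 1*(-13) = -3327 + 13 = -3314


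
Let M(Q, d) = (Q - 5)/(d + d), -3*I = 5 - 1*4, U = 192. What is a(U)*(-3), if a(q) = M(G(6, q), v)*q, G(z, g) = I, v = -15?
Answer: -512/5 ≈ -102.40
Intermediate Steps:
I = -⅓ (I = -(5 - 1*4)/3 = -(5 - 4)/3 = -⅓*1 = -⅓ ≈ -0.33333)
G(z, g) = -⅓
M(Q, d) = (-5 + Q)/(2*d) (M(Q, d) = (-5 + Q)/((2*d)) = (-5 + Q)*(1/(2*d)) = (-5 + Q)/(2*d))
a(q) = 8*q/45 (a(q) = ((½)*(-5 - ⅓)/(-15))*q = ((½)*(-1/15)*(-16/3))*q = 8*q/45)
a(U)*(-3) = ((8/45)*192)*(-3) = (512/15)*(-3) = -512/5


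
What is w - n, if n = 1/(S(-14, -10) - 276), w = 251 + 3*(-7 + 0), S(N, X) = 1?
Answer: 63251/275 ≈ 230.00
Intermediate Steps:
w = 230 (w = 251 + 3*(-7) = 251 - 21 = 230)
n = -1/275 (n = 1/(1 - 276) = 1/(-275) = -1/275 ≈ -0.0036364)
w - n = 230 - 1*(-1/275) = 230 + 1/275 = 63251/275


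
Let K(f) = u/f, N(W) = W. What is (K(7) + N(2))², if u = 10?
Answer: 576/49 ≈ 11.755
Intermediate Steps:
K(f) = 10/f
(K(7) + N(2))² = (10/7 + 2)² = (24/7)² = 576/49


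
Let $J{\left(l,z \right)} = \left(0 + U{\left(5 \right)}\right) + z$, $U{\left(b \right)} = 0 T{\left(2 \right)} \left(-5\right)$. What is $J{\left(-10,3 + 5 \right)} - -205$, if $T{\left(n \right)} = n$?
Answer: $213$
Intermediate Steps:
$U{\left(b \right)} = 0$ ($U{\left(b \right)} = 0 \cdot 2 \left(-5\right) = 0 \left(-5\right) = 0$)
$J{\left(l,z \right)} = z$ ($J{\left(l,z \right)} = \left(0 + 0\right) + z = 0 + z = z$)
$J{\left(-10,3 + 5 \right)} - -205 = \left(3 + 5\right) - -205 = 8 + 205 = 213$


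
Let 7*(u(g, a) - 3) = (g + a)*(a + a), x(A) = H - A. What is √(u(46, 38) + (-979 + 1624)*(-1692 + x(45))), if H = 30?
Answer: 10*I*√11001 ≈ 1048.9*I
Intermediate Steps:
x(A) = 30 - A
u(g, a) = 3 + 2*a*(a + g)/7 (u(g, a) = 3 + ((g + a)*(a + a))/7 = 3 + ((a + g)*(2*a))/7 = 3 + (2*a*(a + g))/7 = 3 + 2*a*(a + g)/7)
√(u(46, 38) + (-979 + 1624)*(-1692 + x(45))) = √((3 + (2/7)*38² + (2/7)*38*46) + (-979 + 1624)*(-1692 + (30 - 1*45))) = √((3 + (2/7)*1444 + 3496/7) + 645*(-1692 + (30 - 45))) = √((3 + 2888/7 + 3496/7) + 645*(-1692 - 15)) = √(915 + 645*(-1707)) = √(915 - 1101015) = √(-1100100) = 10*I*√11001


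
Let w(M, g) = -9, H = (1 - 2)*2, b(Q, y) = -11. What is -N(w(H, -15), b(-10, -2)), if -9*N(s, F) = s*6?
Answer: -6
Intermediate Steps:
H = -2 (H = -1*2 = -2)
N(s, F) = -2*s/3 (N(s, F) = -s*6/9 = -2*s/3)
-N(w(H, -15), b(-10, -2)) = -(-2)*(-9)/3 = -1*6 = -6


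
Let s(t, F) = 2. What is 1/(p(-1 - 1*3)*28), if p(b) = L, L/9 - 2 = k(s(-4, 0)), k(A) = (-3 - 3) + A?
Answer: -1/504 ≈ -0.0019841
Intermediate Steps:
k(A) = -6 + A
L = -18 (L = 18 + 9*(-6 + 2) = 18 + 9*(-4) = 18 - 36 = -18)
p(b) = -18
1/(p(-1 - 1*3)*28) = 1/(-18*28) = 1/(-504) = -1/504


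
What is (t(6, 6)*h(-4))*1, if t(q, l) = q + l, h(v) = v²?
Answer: 192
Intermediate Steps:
t(q, l) = l + q
(t(6, 6)*h(-4))*1 = ((6 + 6)*(-4)²)*1 = (12*16)*1 = 192*1 = 192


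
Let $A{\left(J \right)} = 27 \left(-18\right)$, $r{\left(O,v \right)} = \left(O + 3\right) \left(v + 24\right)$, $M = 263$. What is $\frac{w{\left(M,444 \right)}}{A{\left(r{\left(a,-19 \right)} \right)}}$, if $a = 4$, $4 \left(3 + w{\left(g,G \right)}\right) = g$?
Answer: $- \frac{251}{1944} \approx -0.12912$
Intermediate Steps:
$w{\left(g,G \right)} = -3 + \frac{g}{4}$
$r{\left(O,v \right)} = \left(3 + O\right) \left(24 + v\right)$
$A{\left(J \right)} = -486$
$\frac{w{\left(M,444 \right)}}{A{\left(r{\left(a,-19 \right)} \right)}} = \frac{-3 + \frac{1}{4} \cdot 263}{-486} = \left(-3 + \frac{263}{4}\right) \left(- \frac{1}{486}\right) = \frac{251}{4} \left(- \frac{1}{486}\right) = - \frac{251}{1944}$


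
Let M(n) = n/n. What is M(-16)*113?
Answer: 113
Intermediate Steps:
M(n) = 1
M(-16)*113 = 1*113 = 113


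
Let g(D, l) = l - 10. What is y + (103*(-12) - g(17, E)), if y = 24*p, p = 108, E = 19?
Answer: 1347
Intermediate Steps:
g(D, l) = -10 + l
y = 2592 (y = 24*108 = 2592)
y + (103*(-12) - g(17, E)) = 2592 + (103*(-12) - (-10 + 19)) = 2592 + (-1236 - 1*9) = 2592 + (-1236 - 9) = 2592 - 1245 = 1347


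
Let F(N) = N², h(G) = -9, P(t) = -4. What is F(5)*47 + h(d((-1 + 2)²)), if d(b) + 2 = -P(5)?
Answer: 1166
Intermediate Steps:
d(b) = 2 (d(b) = -2 - 1*(-4) = -2 + 4 = 2)
F(5)*47 + h(d((-1 + 2)²)) = 5²*47 - 9 = 25*47 - 9 = 1175 - 9 = 1166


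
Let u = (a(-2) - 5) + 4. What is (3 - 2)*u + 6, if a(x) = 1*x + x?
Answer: 1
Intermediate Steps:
a(x) = 2*x (a(x) = x + x = 2*x)
u = -5 (u = (2*(-2) - 5) + 4 = (-4 - 5) + 4 = -9 + 4 = -5)
(3 - 2)*u + 6 = (3 - 2)*(-5) + 6 = 1*(-5) + 6 = -5 + 6 = 1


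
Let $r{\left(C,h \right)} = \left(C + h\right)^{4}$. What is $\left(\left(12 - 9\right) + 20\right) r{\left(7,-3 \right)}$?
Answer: $5888$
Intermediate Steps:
$\left(\left(12 - 9\right) + 20\right) r{\left(7,-3 \right)} = \left(\left(12 - 9\right) + 20\right) \left(7 - 3\right)^{4} = \left(3 + 20\right) 4^{4} = 23 \cdot 256 = 5888$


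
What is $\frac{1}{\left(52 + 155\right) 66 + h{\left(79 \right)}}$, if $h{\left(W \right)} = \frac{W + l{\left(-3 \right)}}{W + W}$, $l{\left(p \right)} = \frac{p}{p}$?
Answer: $\frac{79}{1079338} \approx 7.3193 \cdot 10^{-5}$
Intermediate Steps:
$l{\left(p \right)} = 1$
$h{\left(W \right)} = \frac{1 + W}{2 W}$ ($h{\left(W \right)} = \frac{W + 1}{W + W} = \frac{1 + W}{2 W}$)
$\frac{1}{\left(52 + 155\right) 66 + h{\left(79 \right)}} = \frac{1}{\left(52 + 155\right) 66 + \frac{1 + 79}{2 \cdot 79}} = \frac{1}{207 \cdot 66 + \frac{1}{2} \cdot \frac{1}{79} \cdot 80} = \frac{1}{13662 + \frac{40}{79}} = \frac{1}{\frac{1079338}{79}} = \frac{79}{1079338}$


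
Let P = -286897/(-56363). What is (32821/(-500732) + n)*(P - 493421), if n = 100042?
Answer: -696569864152513238349/14111378858 ≈ -4.9362e+10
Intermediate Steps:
P = 286897/56363 (P = -286897*(-1/56363) = 286897/56363 ≈ 5.0902)
(32821/(-500732) + n)*(P - 493421) = (32821/(-500732) + 100042)*(286897/56363 - 493421) = (32821*(-1/500732) + 100042)*(-27810400926/56363) = (-32821/500732 + 100042)*(-27810400926/56363) = (50094197923/500732)*(-27810400926/56363) = -696569864152513238349/14111378858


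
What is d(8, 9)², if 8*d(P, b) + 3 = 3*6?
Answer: 225/64 ≈ 3.5156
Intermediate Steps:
d(P, b) = 15/8 (d(P, b) = -3/8 + (3*6)/8 = -3/8 + (⅛)*18 = -3/8 + 9/4 = 15/8)
d(8, 9)² = (15/8)² = 225/64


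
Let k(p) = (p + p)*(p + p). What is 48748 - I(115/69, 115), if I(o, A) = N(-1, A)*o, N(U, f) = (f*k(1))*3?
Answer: 46448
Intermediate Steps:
k(p) = 4*p**2 (k(p) = (2*p)*(2*p) = 4*p**2)
N(U, f) = 12*f (N(U, f) = (f*(4*1**2))*3 = (f*(4*1))*3 = (f*4)*3 = (4*f)*3 = 12*f)
I(o, A) = 12*A*o (I(o, A) = (12*A)*o = 12*A*o)
48748 - I(115/69, 115) = 48748 - 12*115*115/69 = 48748 - 12*115*115*(1/69) = 48748 - 12*115*5/3 = 48748 - 1*2300 = 48748 - 2300 = 46448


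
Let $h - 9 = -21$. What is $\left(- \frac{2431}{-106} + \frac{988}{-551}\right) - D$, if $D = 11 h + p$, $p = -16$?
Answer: $\frac{519939}{3074} \approx 169.14$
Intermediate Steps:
$h = -12$ ($h = 9 - 21 = -12$)
$D = -148$ ($D = 11 \left(-12\right) - 16 = -132 - 16 = -148$)
$\left(- \frac{2431}{-106} + \frac{988}{-551}\right) - D = \left(- \frac{2431}{-106} + \frac{988}{-551}\right) - -148 = \left(\left(-2431\right) \left(- \frac{1}{106}\right) + 988 \left(- \frac{1}{551}\right)\right) + 148 = \left(\frac{2431}{106} - \frac{52}{29}\right) + 148 = \frac{64987}{3074} + 148 = \frac{519939}{3074}$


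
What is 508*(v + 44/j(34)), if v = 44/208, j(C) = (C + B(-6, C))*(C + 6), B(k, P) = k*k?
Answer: 262636/2275 ≈ 115.44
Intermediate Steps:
B(k, P) = k**2
j(C) = (6 + C)*(36 + C) (j(C) = (C + (-6)**2)*(C + 6) = (C + 36)*(6 + C) = (36 + C)*(6 + C) = (6 + C)*(36 + C))
v = 11/52 (v = 44*(1/208) = 11/52 ≈ 0.21154)
508*(v + 44/j(34)) = 508*(11/52 + 44/(216 + 34**2 + 42*34)) = 508*(11/52 + 44/(216 + 1156 + 1428)) = 508*(11/52 + 44/2800) = 508*(11/52 + 44*(1/2800)) = 508*(11/52 + 11/700) = 508*(517/2275) = 262636/2275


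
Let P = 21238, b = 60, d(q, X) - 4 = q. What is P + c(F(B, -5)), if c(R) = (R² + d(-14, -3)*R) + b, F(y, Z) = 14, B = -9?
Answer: 21354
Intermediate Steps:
d(q, X) = 4 + q
c(R) = 60 + R² - 10*R (c(R) = (R² + (4 - 14)*R) + 60 = (R² - 10*R) + 60 = 60 + R² - 10*R)
P + c(F(B, -5)) = 21238 + (60 + 14² - 10*14) = 21238 + (60 + 196 - 140) = 21238 + 116 = 21354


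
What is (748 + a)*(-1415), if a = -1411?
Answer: 938145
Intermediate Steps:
(748 + a)*(-1415) = (748 - 1411)*(-1415) = -663*(-1415) = 938145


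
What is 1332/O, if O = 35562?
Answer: 222/5927 ≈ 0.037456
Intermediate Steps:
1332/O = 1332/35562 = 1332*(1/35562) = 222/5927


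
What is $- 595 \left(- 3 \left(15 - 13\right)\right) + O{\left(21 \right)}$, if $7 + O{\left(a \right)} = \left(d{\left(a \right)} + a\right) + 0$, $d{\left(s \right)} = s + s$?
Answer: $3626$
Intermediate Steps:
$d{\left(s \right)} = 2 s$
$O{\left(a \right)} = -7 + 3 a$ ($O{\left(a \right)} = -7 + \left(\left(2 a + a\right) + 0\right) = -7 + \left(3 a + 0\right) = -7 + 3 a$)
$- 595 \left(- 3 \left(15 - 13\right)\right) + O{\left(21 \right)} = - 595 \left(- 3 \left(15 - 13\right)\right) + \left(-7 + 3 \cdot 21\right) = - 595 \left(\left(-3\right) 2\right) + \left(-7 + 63\right) = \left(-595\right) \left(-6\right) + 56 = 3570 + 56 = 3626$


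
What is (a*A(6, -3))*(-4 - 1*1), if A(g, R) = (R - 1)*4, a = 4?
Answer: 320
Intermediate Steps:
A(g, R) = -4 + 4*R (A(g, R) = (-1 + R)*4 = -4 + 4*R)
(a*A(6, -3))*(-4 - 1*1) = (4*(-4 + 4*(-3)))*(-4 - 1*1) = (4*(-4 - 12))*(-4 - 1) = (4*(-16))*(-5) = -64*(-5) = 320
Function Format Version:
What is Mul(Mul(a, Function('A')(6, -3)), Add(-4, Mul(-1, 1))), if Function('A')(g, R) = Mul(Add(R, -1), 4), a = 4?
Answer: 320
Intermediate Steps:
Function('A')(g, R) = Add(-4, Mul(4, R)) (Function('A')(g, R) = Mul(Add(-1, R), 4) = Add(-4, Mul(4, R)))
Mul(Mul(a, Function('A')(6, -3)), Add(-4, Mul(-1, 1))) = Mul(Mul(4, Add(-4, Mul(4, -3))), Add(-4, Mul(-1, 1))) = Mul(Mul(4, Add(-4, -12)), Add(-4, -1)) = Mul(Mul(4, -16), -5) = Mul(-64, -5) = 320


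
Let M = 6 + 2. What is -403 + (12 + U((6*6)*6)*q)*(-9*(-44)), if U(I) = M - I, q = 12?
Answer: -984067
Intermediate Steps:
M = 8
U(I) = 8 - I
-403 + (12 + U((6*6)*6)*q)*(-9*(-44)) = -403 + (12 + (8 - 6*6*6)*12)*(-9*(-44)) = -403 + (12 + (8 - 36*6)*12)*396 = -403 + (12 + (8 - 1*216)*12)*396 = -403 + (12 + (8 - 216)*12)*396 = -403 + (12 - 208*12)*396 = -403 + (12 - 2496)*396 = -403 - 2484*396 = -403 - 983664 = -984067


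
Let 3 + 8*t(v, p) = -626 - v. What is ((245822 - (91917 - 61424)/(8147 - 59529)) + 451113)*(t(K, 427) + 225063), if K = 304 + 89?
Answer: 32219675421032283/205528 ≈ 1.5677e+11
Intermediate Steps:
K = 393
t(v, p) = -629/8 - v/8 (t(v, p) = -3/8 + (-626 - v)/8 = -3/8 + (-313/4 - v/8) = -629/8 - v/8)
((245822 - (91917 - 61424)/(8147 - 59529)) + 451113)*(t(K, 427) + 225063) = ((245822 - (91917 - 61424)/(8147 - 59529)) + 451113)*((-629/8 - 1/8*393) + 225063) = ((245822 - 30493/(-51382)) + 451113)*((-629/8 - 393/8) + 225063) = ((245822 - 30493*(-1)/51382) + 451113)*(-511/4 + 225063) = ((245822 - 1*(-30493/51382)) + 451113)*(899741/4) = ((245822 + 30493/51382) + 451113)*(899741/4) = (12630856497/51382 + 451113)*(899741/4) = (35809944663/51382)*(899741/4) = 32219675421032283/205528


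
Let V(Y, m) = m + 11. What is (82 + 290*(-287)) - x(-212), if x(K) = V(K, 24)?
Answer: -83183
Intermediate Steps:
V(Y, m) = 11 + m
x(K) = 35 (x(K) = 11 + 24 = 35)
(82 + 290*(-287)) - x(-212) = (82 + 290*(-287)) - 1*35 = (82 - 83230) - 35 = -83148 - 35 = -83183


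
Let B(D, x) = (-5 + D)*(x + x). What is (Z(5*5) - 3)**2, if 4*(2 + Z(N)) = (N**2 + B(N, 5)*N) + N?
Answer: 7924225/4 ≈ 1.9811e+6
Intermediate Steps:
B(D, x) = 2*x*(-5 + D) (B(D, x) = (-5 + D)*(2*x) = 2*x*(-5 + D))
Z(N) = -2 + N/4 + N**2/4 + N*(-50 + 10*N)/4 (Z(N) = -2 + ((N**2 + (2*5*(-5 + N))*N) + N)/4 = -2 + ((N**2 + (-50 + 10*N)*N) + N)/4 = -2 + ((N**2 + N*(-50 + 10*N)) + N)/4 = -2 + (N + N**2 + N*(-50 + 10*N))/4 = -2 + (N/4 + N**2/4 + N*(-50 + 10*N)/4) = -2 + N/4 + N**2/4 + N*(-50 + 10*N)/4)
(Z(5*5) - 3)**2 = ((-2 - 245*5/4 + 11*(5*5)**2/4) - 3)**2 = ((-2 - 49/4*25 + (11/4)*25**2) - 3)**2 = ((-2 - 1225/4 + (11/4)*625) - 3)**2 = ((-2 - 1225/4 + 6875/4) - 3)**2 = (2821/2 - 3)**2 = (2815/2)**2 = 7924225/4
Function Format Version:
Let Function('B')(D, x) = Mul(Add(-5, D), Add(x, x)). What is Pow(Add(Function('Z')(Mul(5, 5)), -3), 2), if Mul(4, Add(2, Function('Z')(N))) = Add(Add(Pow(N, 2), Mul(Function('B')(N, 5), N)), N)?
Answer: Rational(7924225, 4) ≈ 1.9811e+6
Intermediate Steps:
Function('B')(D, x) = Mul(2, x, Add(-5, D)) (Function('B')(D, x) = Mul(Add(-5, D), Mul(2, x)) = Mul(2, x, Add(-5, D)))
Function('Z')(N) = Add(-2, Mul(Rational(1, 4), N), Mul(Rational(1, 4), Pow(N, 2)), Mul(Rational(1, 4), N, Add(-50, Mul(10, N)))) (Function('Z')(N) = Add(-2, Mul(Rational(1, 4), Add(Add(Pow(N, 2), Mul(Mul(2, 5, Add(-5, N)), N)), N))) = Add(-2, Mul(Rational(1, 4), Add(Add(Pow(N, 2), Mul(Add(-50, Mul(10, N)), N)), N))) = Add(-2, Mul(Rational(1, 4), Add(Add(Pow(N, 2), Mul(N, Add(-50, Mul(10, N)))), N))) = Add(-2, Mul(Rational(1, 4), Add(N, Pow(N, 2), Mul(N, Add(-50, Mul(10, N)))))) = Add(-2, Add(Mul(Rational(1, 4), N), Mul(Rational(1, 4), Pow(N, 2)), Mul(Rational(1, 4), N, Add(-50, Mul(10, N))))) = Add(-2, Mul(Rational(1, 4), N), Mul(Rational(1, 4), Pow(N, 2)), Mul(Rational(1, 4), N, Add(-50, Mul(10, N)))))
Pow(Add(Function('Z')(Mul(5, 5)), -3), 2) = Pow(Add(Add(-2, Mul(Rational(-49, 4), Mul(5, 5)), Mul(Rational(11, 4), Pow(Mul(5, 5), 2))), -3), 2) = Pow(Add(Add(-2, Mul(Rational(-49, 4), 25), Mul(Rational(11, 4), Pow(25, 2))), -3), 2) = Pow(Add(Add(-2, Rational(-1225, 4), Mul(Rational(11, 4), 625)), -3), 2) = Pow(Add(Add(-2, Rational(-1225, 4), Rational(6875, 4)), -3), 2) = Pow(Add(Rational(2821, 2), -3), 2) = Pow(Rational(2815, 2), 2) = Rational(7924225, 4)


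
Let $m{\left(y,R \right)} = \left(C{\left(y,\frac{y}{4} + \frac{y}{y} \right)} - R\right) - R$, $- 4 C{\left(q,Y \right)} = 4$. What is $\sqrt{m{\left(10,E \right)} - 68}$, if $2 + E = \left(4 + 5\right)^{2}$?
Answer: $i \sqrt{227} \approx 15.067 i$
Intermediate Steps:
$C{\left(q,Y \right)} = -1$ ($C{\left(q,Y \right)} = \left(- \frac{1}{4}\right) 4 = -1$)
$E = 79$ ($E = -2 + \left(4 + 5\right)^{2} = -2 + 9^{2} = -2 + 81 = 79$)
$m{\left(y,R \right)} = -1 - 2 R$ ($m{\left(y,R \right)} = \left(-1 - R\right) - R = -1 - 2 R$)
$\sqrt{m{\left(10,E \right)} - 68} = \sqrt{\left(-1 - 158\right) - 68} = \sqrt{-159 - 68} = \sqrt{-227} = i \sqrt{227}$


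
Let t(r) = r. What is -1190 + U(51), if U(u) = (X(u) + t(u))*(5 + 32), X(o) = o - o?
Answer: 697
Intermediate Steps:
X(o) = 0
U(u) = 37*u (U(u) = (0 + u)*(5 + 32) = u*37 = 37*u)
-1190 + U(51) = -1190 + 37*51 = -1190 + 1887 = 697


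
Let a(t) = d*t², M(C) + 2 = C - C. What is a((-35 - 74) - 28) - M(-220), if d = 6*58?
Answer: 6531614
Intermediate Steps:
d = 348
M(C) = -2 (M(C) = -2 + (C - C) = -2 + 0 = -2)
a(t) = 348*t²
a((-35 - 74) - 28) - M(-220) = 348*((-35 - 74) - 28)² - 1*(-2) = 348*(-109 - 28)² + 2 = 348*(-137)² + 2 = 348*18769 + 2 = 6531612 + 2 = 6531614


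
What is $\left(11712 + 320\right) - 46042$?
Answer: $-34010$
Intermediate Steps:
$\left(11712 + 320\right) - 46042 = 12032 - 46042 = -34010$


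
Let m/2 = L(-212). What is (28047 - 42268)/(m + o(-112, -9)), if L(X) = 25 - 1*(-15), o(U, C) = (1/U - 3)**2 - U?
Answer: -178388224/2522017 ≈ -70.732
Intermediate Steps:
o(U, C) = (-3 + 1/U)**2 - U
L(X) = 40 (L(X) = 25 + 15 = 40)
m = 80 (m = 2*40 = 80)
(28047 - 42268)/(m + o(-112, -9)) = (28047 - 42268)/(80 + (-1*(-112) + (-1 + 3*(-112))**2/(-112)**2)) = -14221/(80 + (112 + (-1 - 336)**2/12544)) = -14221/(80 + (112 + (1/12544)*(-337)**2)) = -14221/(80 + (112 + (1/12544)*113569)) = -14221/(80 + (112 + 113569/12544)) = -14221/(80 + 1518497/12544) = -14221/2522017/12544 = -14221*12544/2522017 = -178388224/2522017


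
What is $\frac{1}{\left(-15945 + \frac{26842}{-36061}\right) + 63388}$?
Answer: $\frac{36061}{1710815181} \approx 2.1078 \cdot 10^{-5}$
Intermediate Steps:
$\frac{1}{\left(-15945 + \frac{26842}{-36061}\right) + 63388} = \frac{1}{\left(-15945 + 26842 \left(- \frac{1}{36061}\right)\right) + 63388} = \frac{1}{\left(-15945 - \frac{26842}{36061}\right) + 63388} = \frac{1}{- \frac{575019487}{36061} + 63388} = \frac{1}{\frac{1710815181}{36061}} = \frac{36061}{1710815181}$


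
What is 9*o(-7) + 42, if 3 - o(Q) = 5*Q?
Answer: 384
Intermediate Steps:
o(Q) = 3 - 5*Q
9*o(-7) + 42 = 9*(3 - 5*(-7)) + 42 = 9*(3 + 35) + 42 = 9*38 + 42 = 342 + 42 = 384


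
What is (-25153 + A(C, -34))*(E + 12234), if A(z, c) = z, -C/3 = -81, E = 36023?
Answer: -1202081870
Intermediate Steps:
C = 243 (C = -3*(-81) = 243)
(-25153 + A(C, -34))*(E + 12234) = (-25153 + 243)*(36023 + 12234) = -24910*48257 = -1202081870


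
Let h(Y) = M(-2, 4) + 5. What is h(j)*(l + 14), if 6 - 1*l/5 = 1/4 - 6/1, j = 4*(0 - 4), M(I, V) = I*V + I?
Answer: -1455/4 ≈ -363.75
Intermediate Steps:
M(I, V) = I + I*V
j = -16 (j = 4*(-4) = -16)
h(Y) = -5 (h(Y) = -2*(1 + 4) + 5 = -2*5 + 5 = -10 + 5 = -5)
l = 235/4 (l = 30 - 5*(1/4 - 6/1) = 30 - 5*(1*(1/4) - 6*1) = 30 - 5*(1/4 - 6) = 30 - 5*(-23/4) = 30 + 115/4 = 235/4 ≈ 58.750)
h(j)*(l + 14) = -5*(235/4 + 14) = -5*291/4 = -1455/4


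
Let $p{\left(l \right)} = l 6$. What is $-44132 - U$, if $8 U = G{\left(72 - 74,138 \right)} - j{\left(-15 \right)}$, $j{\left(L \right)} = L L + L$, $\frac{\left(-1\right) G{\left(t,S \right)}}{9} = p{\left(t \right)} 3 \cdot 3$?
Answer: $- \frac{176909}{4} \approx -44227.0$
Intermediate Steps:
$p{\left(l \right)} = 6 l$
$G{\left(t,S \right)} = - 486 t$ ($G{\left(t,S \right)} = - 9 \cdot 6 t 3 \cdot 3 = - 9 \cdot 18 t 3 = - 9 \cdot 54 t = - 486 t$)
$j{\left(L \right)} = L + L^{2}$ ($j{\left(L \right)} = L^{2} + L = L + L^{2}$)
$U = \frac{381}{4}$ ($U = \frac{- 486 \left(72 - 74\right) - - 15 \left(1 - 15\right)}{8} = \frac{\left(-486\right) \left(-2\right) - \left(-15\right) \left(-14\right)}{8} = \frac{972 - 210}{8} = \frac{1}{8} \cdot 762 = \frac{381}{4} \approx 95.25$)
$-44132 - U = -44132 - \frac{381}{4} = - \frac{176909}{4}$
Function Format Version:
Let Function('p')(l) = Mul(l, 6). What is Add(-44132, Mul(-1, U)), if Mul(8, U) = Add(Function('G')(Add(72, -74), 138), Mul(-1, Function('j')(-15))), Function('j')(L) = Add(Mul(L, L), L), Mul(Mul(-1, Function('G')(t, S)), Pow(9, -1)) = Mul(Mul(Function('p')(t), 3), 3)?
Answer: Rational(-176909, 4) ≈ -44227.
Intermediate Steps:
Function('p')(l) = Mul(6, l)
Function('G')(t, S) = Mul(-486, t) (Function('G')(t, S) = Mul(-9, Mul(Mul(Mul(6, t), 3), 3)) = Mul(-9, Mul(Mul(18, t), 3)) = Mul(-9, Mul(54, t)) = Mul(-486, t))
Function('j')(L) = Add(L, Pow(L, 2)) (Function('j')(L) = Add(Pow(L, 2), L) = Add(L, Pow(L, 2)))
U = Rational(381, 4) (U = Mul(Rational(1, 8), Add(Mul(-486, Add(72, -74)), Mul(-1, Mul(-15, Add(1, -15))))) = Mul(Rational(1, 8), Add(Mul(-486, -2), Mul(-1, Mul(-15, -14)))) = Mul(Rational(1, 8), Add(972, Mul(-1, 210))) = Mul(Rational(1, 8), Add(972, -210)) = Mul(Rational(1, 8), 762) = Rational(381, 4) ≈ 95.250)
Add(-44132, Mul(-1, U)) = Add(-44132, Mul(-1, Rational(381, 4))) = Add(-44132, Rational(-381, 4)) = Rational(-176909, 4)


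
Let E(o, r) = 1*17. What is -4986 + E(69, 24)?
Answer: -4969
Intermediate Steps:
E(o, r) = 17
-4986 + E(69, 24) = -4986 + 17 = -4969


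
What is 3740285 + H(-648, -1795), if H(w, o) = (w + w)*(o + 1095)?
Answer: 4647485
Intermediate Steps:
H(w, o) = 2*w*(1095 + o) (H(w, o) = (2*w)*(1095 + o) = 2*w*(1095 + o))
3740285 + H(-648, -1795) = 3740285 + 2*(-648)*(1095 - 1795) = 3740285 + 2*(-648)*(-700) = 3740285 + 907200 = 4647485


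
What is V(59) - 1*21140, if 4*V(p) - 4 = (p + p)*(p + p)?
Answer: -17658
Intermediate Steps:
V(p) = 1 + p² (V(p) = 1 + ((p + p)*(p + p))/4 = 1 + ((2*p)*(2*p))/4 = 1 + (4*p²)/4 = 1 + p²)
V(59) - 1*21140 = (1 + 59²) - 1*21140 = (1 + 3481) - 21140 = 3482 - 21140 = -17658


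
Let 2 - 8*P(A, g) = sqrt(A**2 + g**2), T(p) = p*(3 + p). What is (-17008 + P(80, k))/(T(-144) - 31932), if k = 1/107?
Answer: 7559/5168 + sqrt(73273601)/9953568 ≈ 1.4635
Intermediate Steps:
k = 1/107 ≈ 0.0093458
P(A, g) = 1/4 - sqrt(A**2 + g**2)/8
(-17008 + P(80, k))/(T(-144) - 31932) = (-17008 + (1/4 - sqrt(80**2 + (1/107)**2)/8))/(-144*(3 - 144) - 31932) = (-17008 + (1/4 - sqrt(6400 + 1/11449)/8))/(-144*(-141) - 31932) = (-17008 + (1/4 - sqrt(73273601)/856))/(20304 - 31932) = (-17008 + (1/4 - sqrt(73273601)/856))/(-11628) = (-17008 + (1/4 - sqrt(73273601)/856))*(-1/11628) = (-68031/4 - sqrt(73273601)/856)*(-1/11628) = 7559/5168 + sqrt(73273601)/9953568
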